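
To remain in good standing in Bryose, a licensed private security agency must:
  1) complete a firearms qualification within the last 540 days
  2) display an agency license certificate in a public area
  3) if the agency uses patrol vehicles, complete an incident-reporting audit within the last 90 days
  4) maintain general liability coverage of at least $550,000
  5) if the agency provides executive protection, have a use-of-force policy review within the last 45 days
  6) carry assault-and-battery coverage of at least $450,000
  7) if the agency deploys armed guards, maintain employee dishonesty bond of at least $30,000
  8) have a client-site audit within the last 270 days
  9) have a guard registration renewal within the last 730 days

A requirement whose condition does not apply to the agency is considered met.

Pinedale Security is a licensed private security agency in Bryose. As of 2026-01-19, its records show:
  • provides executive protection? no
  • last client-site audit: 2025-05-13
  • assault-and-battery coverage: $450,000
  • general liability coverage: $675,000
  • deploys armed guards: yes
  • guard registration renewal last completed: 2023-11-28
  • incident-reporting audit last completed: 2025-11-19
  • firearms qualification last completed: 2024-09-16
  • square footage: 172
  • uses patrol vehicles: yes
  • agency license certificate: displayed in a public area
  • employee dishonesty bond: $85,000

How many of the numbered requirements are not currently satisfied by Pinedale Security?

1

1. firearms qualification 490 days ago vs limit 540 → met
2. agency license certificate present → met
3. condition 'uses patrol vehicles' holds; incident-reporting audit 61 days ago vs limit 90 → met
4. general liability coverage $675,000 ≥ $550,000 → met
5. condition 'provides executive protection' does not hold → requirement n/a → met
6. assault-and-battery coverage $450,000 ≥ $450,000 → met
7. condition 'deploys armed guards' holds; employee dishonesty bond $85,000 ≥ $30,000 → met
8. client-site audit 251 days ago vs limit 270 → met
9. guard registration renewal 783 days ago vs limit 730 → not met
Not met: 1 of 9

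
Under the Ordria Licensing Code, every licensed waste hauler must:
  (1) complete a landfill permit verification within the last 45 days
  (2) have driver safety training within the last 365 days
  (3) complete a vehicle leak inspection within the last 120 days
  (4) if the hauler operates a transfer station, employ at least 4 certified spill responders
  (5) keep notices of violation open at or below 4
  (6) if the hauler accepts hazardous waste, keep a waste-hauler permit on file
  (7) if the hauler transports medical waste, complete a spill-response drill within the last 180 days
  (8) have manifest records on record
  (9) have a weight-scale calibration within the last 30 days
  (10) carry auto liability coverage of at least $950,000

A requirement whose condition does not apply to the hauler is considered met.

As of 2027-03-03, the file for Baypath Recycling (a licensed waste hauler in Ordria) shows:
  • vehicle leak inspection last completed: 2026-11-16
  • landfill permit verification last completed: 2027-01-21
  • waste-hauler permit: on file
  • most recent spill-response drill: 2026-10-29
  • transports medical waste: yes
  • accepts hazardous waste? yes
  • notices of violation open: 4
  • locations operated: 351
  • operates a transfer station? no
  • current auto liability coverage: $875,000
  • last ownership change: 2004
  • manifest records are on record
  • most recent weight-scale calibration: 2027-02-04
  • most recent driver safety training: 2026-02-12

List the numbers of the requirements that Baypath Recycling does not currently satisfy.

1. landfill permit verification 41 days ago vs limit 45 → met
2. driver safety training 384 days ago vs limit 365 → not met
3. vehicle leak inspection 107 days ago vs limit 120 → met
4. condition 'operates a transfer station' does not hold → requirement n/a → met
5. notices of violation open 4 ≤ 4 → met
6. condition 'accepts hazardous waste' holds; waste-hauler permit present → met
7. condition 'transports medical waste' holds; spill-response drill 125 days ago vs limit 180 → met
8. manifest records present → met
9. weight-scale calibration 27 days ago vs limit 30 → met
10. auto liability coverage $875,000 < $950,000 → not met
Not met: 2, 10

2, 10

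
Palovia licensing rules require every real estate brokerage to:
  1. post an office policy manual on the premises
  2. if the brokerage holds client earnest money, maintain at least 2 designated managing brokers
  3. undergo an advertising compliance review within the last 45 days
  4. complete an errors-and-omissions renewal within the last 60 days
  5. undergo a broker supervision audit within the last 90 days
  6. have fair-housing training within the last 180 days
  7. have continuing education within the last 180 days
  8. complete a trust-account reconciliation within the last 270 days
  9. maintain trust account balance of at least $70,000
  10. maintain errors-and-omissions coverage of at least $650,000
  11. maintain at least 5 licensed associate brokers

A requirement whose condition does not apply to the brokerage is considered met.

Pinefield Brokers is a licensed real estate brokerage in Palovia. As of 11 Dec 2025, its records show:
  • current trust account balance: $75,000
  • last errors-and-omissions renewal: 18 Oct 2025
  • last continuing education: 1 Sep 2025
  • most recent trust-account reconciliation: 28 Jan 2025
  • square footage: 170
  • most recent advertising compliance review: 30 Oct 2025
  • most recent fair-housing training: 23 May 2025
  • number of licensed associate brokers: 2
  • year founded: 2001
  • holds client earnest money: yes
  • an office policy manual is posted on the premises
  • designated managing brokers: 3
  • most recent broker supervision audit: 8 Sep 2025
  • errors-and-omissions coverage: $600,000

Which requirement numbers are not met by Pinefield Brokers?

5, 6, 8, 10, 11

1. office policy manual present → met
2. condition 'holds client earnest money' holds; designated managing brokers 3 ≥ 2 → met
3. advertising compliance review 42 days ago vs limit 45 → met
4. errors-and-omissions renewal 54 days ago vs limit 60 → met
5. broker supervision audit 94 days ago vs limit 90 → not met
6. fair-housing training 202 days ago vs limit 180 → not met
7. continuing education 101 days ago vs limit 180 → met
8. trust-account reconciliation 317 days ago vs limit 270 → not met
9. trust account balance $75,000 ≥ $70,000 → met
10. errors-and-omissions coverage $600,000 < $650,000 → not met
11. licensed associate brokers 2 < 5 → not met
Not met: 5, 6, 8, 10, 11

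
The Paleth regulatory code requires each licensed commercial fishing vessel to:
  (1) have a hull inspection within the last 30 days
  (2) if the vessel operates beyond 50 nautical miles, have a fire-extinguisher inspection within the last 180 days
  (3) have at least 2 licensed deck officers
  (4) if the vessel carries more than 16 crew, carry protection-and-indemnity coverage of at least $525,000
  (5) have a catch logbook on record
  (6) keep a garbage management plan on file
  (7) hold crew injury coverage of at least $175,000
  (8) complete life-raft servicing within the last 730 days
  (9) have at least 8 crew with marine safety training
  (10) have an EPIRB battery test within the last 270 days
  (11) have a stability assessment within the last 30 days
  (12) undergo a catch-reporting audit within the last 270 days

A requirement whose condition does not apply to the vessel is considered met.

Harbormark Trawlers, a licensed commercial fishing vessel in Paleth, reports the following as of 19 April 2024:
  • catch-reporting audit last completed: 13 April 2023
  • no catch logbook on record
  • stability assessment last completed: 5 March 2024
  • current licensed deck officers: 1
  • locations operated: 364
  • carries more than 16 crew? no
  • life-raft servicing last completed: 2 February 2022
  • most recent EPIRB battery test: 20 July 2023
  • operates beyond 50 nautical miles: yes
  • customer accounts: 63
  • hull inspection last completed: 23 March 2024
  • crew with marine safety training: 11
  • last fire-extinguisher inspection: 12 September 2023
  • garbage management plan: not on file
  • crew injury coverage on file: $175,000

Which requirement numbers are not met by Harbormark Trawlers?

1. hull inspection 27 days ago vs limit 30 → met
2. condition 'operates beyond 50 nautical miles' holds; fire-extinguisher inspection 220 days ago vs limit 180 → not met
3. licensed deck officers 1 < 2 → not met
4. condition 'carries more than 16 crew' does not hold → requirement n/a → met
5. catch logbook absent → not met
6. garbage management plan absent → not met
7. crew injury coverage $175,000 ≥ $175,000 → met
8. life-raft servicing 807 days ago vs limit 730 → not met
9. crew with marine safety training 11 ≥ 8 → met
10. EPIRB battery test 274 days ago vs limit 270 → not met
11. stability assessment 45 days ago vs limit 30 → not met
12. catch-reporting audit 372 days ago vs limit 270 → not met
Not met: 2, 3, 5, 6, 8, 10, 11, 12

2, 3, 5, 6, 8, 10, 11, 12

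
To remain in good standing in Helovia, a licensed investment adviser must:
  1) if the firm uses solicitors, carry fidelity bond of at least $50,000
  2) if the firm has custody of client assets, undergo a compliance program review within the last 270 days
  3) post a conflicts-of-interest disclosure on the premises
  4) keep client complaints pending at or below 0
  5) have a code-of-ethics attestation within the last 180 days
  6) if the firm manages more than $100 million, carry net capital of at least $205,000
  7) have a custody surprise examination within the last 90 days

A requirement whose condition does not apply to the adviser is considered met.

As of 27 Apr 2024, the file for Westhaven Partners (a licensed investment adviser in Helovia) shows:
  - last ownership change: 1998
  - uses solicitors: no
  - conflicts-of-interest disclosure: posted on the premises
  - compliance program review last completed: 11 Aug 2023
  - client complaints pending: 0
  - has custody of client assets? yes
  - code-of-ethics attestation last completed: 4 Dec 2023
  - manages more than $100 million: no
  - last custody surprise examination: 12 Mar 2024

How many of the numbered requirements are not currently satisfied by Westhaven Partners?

1. condition 'uses solicitors' does not hold → requirement n/a → met
2. condition 'has custody of client assets' holds; compliance program review 260 days ago vs limit 270 → met
3. conflicts-of-interest disclosure present → met
4. client complaints pending 0 ≤ 0 → met
5. code-of-ethics attestation 145 days ago vs limit 180 → met
6. condition 'manages more than $100 million' does not hold → requirement n/a → met
7. custody surprise examination 46 days ago vs limit 90 → met
Not met: 0 of 7

0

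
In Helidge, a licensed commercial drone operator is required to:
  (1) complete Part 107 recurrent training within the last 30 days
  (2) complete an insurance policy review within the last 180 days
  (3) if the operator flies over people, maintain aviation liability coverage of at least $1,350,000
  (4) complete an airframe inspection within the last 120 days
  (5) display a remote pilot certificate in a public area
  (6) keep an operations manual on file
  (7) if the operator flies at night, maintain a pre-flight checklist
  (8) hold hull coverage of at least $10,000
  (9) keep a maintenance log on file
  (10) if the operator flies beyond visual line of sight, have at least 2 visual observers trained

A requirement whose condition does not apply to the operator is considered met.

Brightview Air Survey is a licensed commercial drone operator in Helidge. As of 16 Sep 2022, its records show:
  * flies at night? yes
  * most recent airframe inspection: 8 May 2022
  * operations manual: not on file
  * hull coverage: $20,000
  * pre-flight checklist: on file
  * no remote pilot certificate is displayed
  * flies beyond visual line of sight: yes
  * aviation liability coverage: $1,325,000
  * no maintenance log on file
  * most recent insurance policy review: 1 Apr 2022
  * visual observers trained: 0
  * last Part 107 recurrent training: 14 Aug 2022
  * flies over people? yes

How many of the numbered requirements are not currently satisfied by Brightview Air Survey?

1. Part 107 recurrent training 33 days ago vs limit 30 → not met
2. insurance policy review 168 days ago vs limit 180 → met
3. condition 'flies over people' holds; aviation liability coverage $1,325,000 < $1,350,000 → not met
4. airframe inspection 131 days ago vs limit 120 → not met
5. remote pilot certificate absent → not met
6. operations manual absent → not met
7. condition 'flies at night' holds; pre-flight checklist present → met
8. hull coverage $20,000 ≥ $10,000 → met
9. maintenance log absent → not met
10. condition 'flies beyond visual line of sight' holds; visual observers trained 0 < 2 → not met
Not met: 7 of 10

7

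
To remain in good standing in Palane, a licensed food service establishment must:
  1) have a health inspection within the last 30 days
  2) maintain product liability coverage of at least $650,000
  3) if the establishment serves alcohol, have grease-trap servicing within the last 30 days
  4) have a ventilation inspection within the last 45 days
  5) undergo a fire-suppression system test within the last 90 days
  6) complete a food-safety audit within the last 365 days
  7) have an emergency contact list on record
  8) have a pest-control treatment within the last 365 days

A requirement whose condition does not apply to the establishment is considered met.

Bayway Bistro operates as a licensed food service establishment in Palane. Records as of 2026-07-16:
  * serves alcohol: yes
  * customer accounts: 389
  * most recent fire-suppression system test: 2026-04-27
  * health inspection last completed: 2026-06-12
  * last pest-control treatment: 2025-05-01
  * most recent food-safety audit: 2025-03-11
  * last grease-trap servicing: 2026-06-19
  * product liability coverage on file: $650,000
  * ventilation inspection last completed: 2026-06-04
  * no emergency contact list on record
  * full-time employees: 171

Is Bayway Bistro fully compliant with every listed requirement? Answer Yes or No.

1. health inspection 34 days ago vs limit 30 → not met
2. product liability coverage $650,000 ≥ $650,000 → met
3. condition 'serves alcohol' holds; grease-trap servicing 27 days ago vs limit 30 → met
4. ventilation inspection 42 days ago vs limit 45 → met
5. fire-suppression system test 80 days ago vs limit 90 → met
6. food-safety audit 492 days ago vs limit 365 → not met
7. emergency contact list absent → not met
8. pest-control treatment 441 days ago vs limit 365 → not met
Not met: 1, 6, 7, 8

No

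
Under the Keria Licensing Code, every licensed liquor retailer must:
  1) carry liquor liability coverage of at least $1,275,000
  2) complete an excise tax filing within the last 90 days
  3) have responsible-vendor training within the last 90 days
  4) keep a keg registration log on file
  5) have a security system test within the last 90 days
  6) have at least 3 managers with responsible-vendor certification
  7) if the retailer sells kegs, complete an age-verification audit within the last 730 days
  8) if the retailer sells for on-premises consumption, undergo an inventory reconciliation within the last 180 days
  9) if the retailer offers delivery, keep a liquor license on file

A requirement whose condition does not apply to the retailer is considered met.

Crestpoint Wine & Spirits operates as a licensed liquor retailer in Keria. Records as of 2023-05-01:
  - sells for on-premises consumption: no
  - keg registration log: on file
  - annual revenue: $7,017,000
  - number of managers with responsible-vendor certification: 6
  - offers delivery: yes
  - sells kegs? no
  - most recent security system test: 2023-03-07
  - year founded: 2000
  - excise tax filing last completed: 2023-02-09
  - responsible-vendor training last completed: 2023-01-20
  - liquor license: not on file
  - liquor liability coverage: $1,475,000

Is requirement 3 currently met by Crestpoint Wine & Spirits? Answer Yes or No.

No

3. responsible-vendor training 101 days ago vs limit 90 → not met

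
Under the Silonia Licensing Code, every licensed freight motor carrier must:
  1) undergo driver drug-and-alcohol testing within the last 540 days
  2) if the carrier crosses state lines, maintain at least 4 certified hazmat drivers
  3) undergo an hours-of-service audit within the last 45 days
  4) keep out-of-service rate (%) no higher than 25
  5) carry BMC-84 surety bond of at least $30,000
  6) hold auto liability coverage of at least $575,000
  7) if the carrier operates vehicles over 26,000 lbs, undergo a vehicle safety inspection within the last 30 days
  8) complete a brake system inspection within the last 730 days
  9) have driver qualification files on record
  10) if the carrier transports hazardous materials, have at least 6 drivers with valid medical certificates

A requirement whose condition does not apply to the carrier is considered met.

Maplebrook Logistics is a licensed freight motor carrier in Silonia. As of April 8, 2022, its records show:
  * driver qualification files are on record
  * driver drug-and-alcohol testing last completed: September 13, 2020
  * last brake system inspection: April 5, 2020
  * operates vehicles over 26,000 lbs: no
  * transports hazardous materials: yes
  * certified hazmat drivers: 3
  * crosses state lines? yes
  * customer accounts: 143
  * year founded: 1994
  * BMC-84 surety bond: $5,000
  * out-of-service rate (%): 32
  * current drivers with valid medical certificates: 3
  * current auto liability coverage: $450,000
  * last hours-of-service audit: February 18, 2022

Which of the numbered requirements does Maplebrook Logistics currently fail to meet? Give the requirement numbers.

1. driver drug-and-alcohol testing 572 days ago vs limit 540 → not met
2. condition 'crosses state lines' holds; certified hazmat drivers 3 < 4 → not met
3. hours-of-service audit 49 days ago vs limit 45 → not met
4. out-of-service rate (%) 32 > 25 → not met
5. BMC-84 surety bond $5,000 < $30,000 → not met
6. auto liability coverage $450,000 < $575,000 → not met
7. condition 'operates vehicles over 26,000 lbs' does not hold → requirement n/a → met
8. brake system inspection 733 days ago vs limit 730 → not met
9. driver qualification files present → met
10. condition 'transports hazardous materials' holds; drivers with valid medical certificates 3 < 6 → not met
Not met: 1, 2, 3, 4, 5, 6, 8, 10

1, 2, 3, 4, 5, 6, 8, 10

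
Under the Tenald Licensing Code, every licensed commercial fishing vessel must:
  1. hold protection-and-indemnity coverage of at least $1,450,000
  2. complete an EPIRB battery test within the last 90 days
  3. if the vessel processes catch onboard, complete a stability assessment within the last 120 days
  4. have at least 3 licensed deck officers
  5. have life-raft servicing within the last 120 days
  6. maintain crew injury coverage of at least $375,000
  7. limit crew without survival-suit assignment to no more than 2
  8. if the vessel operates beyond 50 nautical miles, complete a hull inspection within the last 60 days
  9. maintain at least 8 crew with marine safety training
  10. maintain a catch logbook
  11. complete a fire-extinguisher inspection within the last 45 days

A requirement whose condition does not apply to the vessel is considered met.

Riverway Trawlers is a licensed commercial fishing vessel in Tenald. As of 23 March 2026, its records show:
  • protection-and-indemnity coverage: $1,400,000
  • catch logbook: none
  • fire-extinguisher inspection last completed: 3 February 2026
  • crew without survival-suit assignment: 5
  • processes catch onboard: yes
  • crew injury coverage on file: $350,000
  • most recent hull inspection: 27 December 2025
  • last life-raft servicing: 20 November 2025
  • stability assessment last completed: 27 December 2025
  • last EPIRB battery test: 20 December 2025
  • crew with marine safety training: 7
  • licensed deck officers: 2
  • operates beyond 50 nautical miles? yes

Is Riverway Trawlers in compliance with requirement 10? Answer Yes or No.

10. catch logbook absent → not met

No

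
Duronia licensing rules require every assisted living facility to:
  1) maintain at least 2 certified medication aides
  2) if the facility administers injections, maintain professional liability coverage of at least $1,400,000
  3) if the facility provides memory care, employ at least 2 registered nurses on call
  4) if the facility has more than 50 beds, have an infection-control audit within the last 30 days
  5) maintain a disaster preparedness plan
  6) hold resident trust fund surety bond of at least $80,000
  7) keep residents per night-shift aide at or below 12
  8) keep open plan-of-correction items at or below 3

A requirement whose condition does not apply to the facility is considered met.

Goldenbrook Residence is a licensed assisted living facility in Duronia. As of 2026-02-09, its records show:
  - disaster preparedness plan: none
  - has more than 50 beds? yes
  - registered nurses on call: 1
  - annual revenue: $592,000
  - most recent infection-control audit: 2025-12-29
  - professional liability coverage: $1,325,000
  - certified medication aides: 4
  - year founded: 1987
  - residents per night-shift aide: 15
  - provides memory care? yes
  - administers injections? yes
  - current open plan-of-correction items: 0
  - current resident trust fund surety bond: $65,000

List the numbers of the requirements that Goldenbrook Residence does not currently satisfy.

2, 3, 4, 5, 6, 7

1. certified medication aides 4 ≥ 2 → met
2. condition 'administers injections' holds; professional liability coverage $1,325,000 < $1,400,000 → not met
3. condition 'provides memory care' holds; registered nurses on call 1 < 2 → not met
4. condition 'has more than 50 beds' holds; infection-control audit 42 days ago vs limit 30 → not met
5. disaster preparedness plan absent → not met
6. resident trust fund surety bond $65,000 < $80,000 → not met
7. residents per night-shift aide 15 > 12 → not met
8. open plan-of-correction items 0 ≤ 3 → met
Not met: 2, 3, 4, 5, 6, 7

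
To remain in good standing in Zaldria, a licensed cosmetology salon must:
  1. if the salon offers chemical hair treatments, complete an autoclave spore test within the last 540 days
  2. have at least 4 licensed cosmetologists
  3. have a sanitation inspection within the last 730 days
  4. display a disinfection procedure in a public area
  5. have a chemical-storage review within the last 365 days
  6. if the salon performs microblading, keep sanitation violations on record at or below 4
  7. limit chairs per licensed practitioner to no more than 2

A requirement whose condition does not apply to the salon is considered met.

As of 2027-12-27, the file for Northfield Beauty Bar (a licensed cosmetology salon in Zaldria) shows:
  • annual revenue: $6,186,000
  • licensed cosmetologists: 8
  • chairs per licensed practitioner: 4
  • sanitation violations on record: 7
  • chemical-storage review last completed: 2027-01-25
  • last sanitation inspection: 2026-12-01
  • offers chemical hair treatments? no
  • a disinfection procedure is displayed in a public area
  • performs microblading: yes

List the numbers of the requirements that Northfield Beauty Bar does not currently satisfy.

6, 7

1. condition 'offers chemical hair treatments' does not hold → requirement n/a → met
2. licensed cosmetologists 8 ≥ 4 → met
3. sanitation inspection 391 days ago vs limit 730 → met
4. disinfection procedure present → met
5. chemical-storage review 336 days ago vs limit 365 → met
6. condition 'performs microblading' holds; sanitation violations on record 7 > 4 → not met
7. chairs per licensed practitioner 4 > 2 → not met
Not met: 6, 7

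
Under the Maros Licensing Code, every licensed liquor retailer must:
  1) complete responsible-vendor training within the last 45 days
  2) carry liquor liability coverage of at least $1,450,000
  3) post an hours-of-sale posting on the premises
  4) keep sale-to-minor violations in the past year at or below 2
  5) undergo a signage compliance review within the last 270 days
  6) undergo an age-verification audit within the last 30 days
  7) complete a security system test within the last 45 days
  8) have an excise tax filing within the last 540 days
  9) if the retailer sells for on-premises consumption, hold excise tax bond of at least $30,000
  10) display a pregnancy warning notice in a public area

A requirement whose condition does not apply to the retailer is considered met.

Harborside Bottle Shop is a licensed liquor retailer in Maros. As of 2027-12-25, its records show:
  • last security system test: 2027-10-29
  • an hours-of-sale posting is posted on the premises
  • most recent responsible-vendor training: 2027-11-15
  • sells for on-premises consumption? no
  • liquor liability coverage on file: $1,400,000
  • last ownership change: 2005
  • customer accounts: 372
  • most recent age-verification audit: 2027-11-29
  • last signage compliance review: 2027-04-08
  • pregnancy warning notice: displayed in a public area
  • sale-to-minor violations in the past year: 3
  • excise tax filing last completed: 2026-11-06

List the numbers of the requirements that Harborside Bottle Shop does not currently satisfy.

2, 4, 7

1. responsible-vendor training 40 days ago vs limit 45 → met
2. liquor liability coverage $1,400,000 < $1,450,000 → not met
3. hours-of-sale posting present → met
4. sale-to-minor violations in the past year 3 > 2 → not met
5. signage compliance review 261 days ago vs limit 270 → met
6. age-verification audit 26 days ago vs limit 30 → met
7. security system test 57 days ago vs limit 45 → not met
8. excise tax filing 414 days ago vs limit 540 → met
9. condition 'sells for on-premises consumption' does not hold → requirement n/a → met
10. pregnancy warning notice present → met
Not met: 2, 4, 7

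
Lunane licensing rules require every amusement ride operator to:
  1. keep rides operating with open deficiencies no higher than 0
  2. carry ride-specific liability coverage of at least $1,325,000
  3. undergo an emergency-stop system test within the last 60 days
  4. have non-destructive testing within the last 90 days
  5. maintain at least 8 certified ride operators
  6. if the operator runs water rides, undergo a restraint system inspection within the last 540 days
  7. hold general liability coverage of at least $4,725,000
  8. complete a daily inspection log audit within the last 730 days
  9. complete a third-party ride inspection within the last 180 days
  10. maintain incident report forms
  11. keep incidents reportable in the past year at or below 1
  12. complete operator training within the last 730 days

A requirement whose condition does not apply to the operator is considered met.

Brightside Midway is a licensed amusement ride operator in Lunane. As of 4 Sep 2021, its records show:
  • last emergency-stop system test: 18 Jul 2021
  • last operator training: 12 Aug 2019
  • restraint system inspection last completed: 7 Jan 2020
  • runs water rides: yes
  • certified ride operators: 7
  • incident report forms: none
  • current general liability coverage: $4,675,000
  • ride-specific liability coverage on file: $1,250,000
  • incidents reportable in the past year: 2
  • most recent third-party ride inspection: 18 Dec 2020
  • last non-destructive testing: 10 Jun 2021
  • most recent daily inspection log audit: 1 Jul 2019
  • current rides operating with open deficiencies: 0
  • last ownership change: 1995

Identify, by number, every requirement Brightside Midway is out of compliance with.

2, 5, 6, 7, 8, 9, 10, 11, 12

1. rides operating with open deficiencies 0 ≤ 0 → met
2. ride-specific liability coverage $1,250,000 < $1,325,000 → not met
3. emergency-stop system test 48 days ago vs limit 60 → met
4. non-destructive testing 86 days ago vs limit 90 → met
5. certified ride operators 7 < 8 → not met
6. condition 'runs water rides' holds; restraint system inspection 606 days ago vs limit 540 → not met
7. general liability coverage $4,675,000 < $4,725,000 → not met
8. daily inspection log audit 796 days ago vs limit 730 → not met
9. third-party ride inspection 260 days ago vs limit 180 → not met
10. incident report forms absent → not met
11. incidents reportable in the past year 2 > 1 → not met
12. operator training 754 days ago vs limit 730 → not met
Not met: 2, 5, 6, 7, 8, 9, 10, 11, 12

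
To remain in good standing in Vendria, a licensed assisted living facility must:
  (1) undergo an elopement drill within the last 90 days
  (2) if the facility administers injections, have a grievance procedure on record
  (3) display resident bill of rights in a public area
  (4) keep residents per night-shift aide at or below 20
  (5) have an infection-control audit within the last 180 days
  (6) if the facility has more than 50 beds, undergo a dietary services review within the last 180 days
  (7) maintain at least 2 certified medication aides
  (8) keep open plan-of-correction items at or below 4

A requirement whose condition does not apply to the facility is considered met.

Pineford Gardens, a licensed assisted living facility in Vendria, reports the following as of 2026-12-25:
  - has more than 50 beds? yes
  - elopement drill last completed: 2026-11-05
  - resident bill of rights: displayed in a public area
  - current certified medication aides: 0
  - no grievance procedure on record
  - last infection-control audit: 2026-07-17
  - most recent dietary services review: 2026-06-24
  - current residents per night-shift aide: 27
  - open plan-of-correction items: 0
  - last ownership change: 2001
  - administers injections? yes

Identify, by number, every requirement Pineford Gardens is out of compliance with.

1. elopement drill 50 days ago vs limit 90 → met
2. condition 'administers injections' holds; grievance procedure absent → not met
3. resident bill of rights present → met
4. residents per night-shift aide 27 > 20 → not met
5. infection-control audit 161 days ago vs limit 180 → met
6. condition 'has more than 50 beds' holds; dietary services review 184 days ago vs limit 180 → not met
7. certified medication aides 0 < 2 → not met
8. open plan-of-correction items 0 ≤ 4 → met
Not met: 2, 4, 6, 7

2, 4, 6, 7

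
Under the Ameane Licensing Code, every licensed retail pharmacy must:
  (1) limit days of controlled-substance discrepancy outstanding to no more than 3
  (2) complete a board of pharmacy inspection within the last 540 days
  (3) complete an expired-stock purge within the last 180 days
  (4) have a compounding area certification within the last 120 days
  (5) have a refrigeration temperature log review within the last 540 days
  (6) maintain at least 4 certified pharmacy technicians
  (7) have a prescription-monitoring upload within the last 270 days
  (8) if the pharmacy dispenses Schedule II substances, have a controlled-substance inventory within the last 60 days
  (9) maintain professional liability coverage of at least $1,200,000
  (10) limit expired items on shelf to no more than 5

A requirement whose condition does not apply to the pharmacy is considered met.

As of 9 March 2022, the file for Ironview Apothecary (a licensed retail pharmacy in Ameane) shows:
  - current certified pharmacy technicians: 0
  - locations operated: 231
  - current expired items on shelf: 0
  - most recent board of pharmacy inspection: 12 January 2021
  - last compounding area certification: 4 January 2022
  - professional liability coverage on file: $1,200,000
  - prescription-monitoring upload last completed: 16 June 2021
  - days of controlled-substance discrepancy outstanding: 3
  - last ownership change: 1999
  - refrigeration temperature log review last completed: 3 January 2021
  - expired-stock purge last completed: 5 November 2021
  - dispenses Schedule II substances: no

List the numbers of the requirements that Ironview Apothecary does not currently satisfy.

1. days of controlled-substance discrepancy outstanding 3 ≤ 3 → met
2. board of pharmacy inspection 421 days ago vs limit 540 → met
3. expired-stock purge 124 days ago vs limit 180 → met
4. compounding area certification 64 days ago vs limit 120 → met
5. refrigeration temperature log review 430 days ago vs limit 540 → met
6. certified pharmacy technicians 0 < 4 → not met
7. prescription-monitoring upload 266 days ago vs limit 270 → met
8. condition 'dispenses Schedule II substances' does not hold → requirement n/a → met
9. professional liability coverage $1,200,000 ≥ $1,200,000 → met
10. expired items on shelf 0 ≤ 5 → met
Not met: 6

6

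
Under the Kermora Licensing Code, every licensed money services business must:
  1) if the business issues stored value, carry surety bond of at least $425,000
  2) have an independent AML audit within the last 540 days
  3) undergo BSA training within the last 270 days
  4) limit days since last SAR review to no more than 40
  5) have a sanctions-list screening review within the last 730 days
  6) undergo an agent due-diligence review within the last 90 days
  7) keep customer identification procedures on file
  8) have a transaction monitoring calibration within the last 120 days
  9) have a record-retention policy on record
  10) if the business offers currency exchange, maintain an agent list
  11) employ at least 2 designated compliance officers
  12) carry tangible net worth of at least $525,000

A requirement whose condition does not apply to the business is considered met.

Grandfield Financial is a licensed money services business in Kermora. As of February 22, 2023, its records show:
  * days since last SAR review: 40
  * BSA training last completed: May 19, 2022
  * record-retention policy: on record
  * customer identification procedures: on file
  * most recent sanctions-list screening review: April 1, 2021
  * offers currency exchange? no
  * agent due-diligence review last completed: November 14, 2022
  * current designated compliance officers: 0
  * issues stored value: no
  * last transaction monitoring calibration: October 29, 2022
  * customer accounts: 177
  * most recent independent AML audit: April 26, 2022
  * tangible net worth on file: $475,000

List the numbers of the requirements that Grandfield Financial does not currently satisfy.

3, 6, 11, 12

1. condition 'issues stored value' does not hold → requirement n/a → met
2. independent AML audit 302 days ago vs limit 540 → met
3. BSA training 279 days ago vs limit 270 → not met
4. days since last SAR review 40 ≤ 40 → met
5. sanctions-list screening review 692 days ago vs limit 730 → met
6. agent due-diligence review 100 days ago vs limit 90 → not met
7. customer identification procedures present → met
8. transaction monitoring calibration 116 days ago vs limit 120 → met
9. record-retention policy present → met
10. condition 'offers currency exchange' does not hold → requirement n/a → met
11. designated compliance officers 0 < 2 → not met
12. tangible net worth $475,000 < $525,000 → not met
Not met: 3, 6, 11, 12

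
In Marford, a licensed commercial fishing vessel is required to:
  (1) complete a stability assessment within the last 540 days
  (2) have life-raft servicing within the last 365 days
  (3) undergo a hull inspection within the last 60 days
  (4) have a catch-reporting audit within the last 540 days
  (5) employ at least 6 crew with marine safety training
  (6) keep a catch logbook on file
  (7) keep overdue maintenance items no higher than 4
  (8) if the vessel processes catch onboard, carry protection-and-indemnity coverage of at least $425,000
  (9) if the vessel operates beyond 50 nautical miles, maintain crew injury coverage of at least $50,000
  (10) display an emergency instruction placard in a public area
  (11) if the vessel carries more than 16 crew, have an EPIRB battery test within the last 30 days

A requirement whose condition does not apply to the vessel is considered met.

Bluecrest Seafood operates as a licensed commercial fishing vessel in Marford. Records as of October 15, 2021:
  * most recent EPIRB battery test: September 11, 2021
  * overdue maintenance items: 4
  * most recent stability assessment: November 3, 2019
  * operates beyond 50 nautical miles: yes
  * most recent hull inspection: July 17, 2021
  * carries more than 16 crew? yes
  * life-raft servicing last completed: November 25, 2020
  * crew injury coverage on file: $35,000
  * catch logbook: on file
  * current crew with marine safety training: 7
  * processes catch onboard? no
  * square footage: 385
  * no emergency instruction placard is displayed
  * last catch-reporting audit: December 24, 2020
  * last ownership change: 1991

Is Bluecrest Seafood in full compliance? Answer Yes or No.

No

1. stability assessment 712 days ago vs limit 540 → not met
2. life-raft servicing 324 days ago vs limit 365 → met
3. hull inspection 90 days ago vs limit 60 → not met
4. catch-reporting audit 295 days ago vs limit 540 → met
5. crew with marine safety training 7 ≥ 6 → met
6. catch logbook present → met
7. overdue maintenance items 4 ≤ 4 → met
8. condition 'processes catch onboard' does not hold → requirement n/a → met
9. condition 'operates beyond 50 nautical miles' holds; crew injury coverage $35,000 < $50,000 → not met
10. emergency instruction placard absent → not met
11. condition 'carries more than 16 crew' holds; EPIRB battery test 34 days ago vs limit 30 → not met
Not met: 1, 3, 9, 10, 11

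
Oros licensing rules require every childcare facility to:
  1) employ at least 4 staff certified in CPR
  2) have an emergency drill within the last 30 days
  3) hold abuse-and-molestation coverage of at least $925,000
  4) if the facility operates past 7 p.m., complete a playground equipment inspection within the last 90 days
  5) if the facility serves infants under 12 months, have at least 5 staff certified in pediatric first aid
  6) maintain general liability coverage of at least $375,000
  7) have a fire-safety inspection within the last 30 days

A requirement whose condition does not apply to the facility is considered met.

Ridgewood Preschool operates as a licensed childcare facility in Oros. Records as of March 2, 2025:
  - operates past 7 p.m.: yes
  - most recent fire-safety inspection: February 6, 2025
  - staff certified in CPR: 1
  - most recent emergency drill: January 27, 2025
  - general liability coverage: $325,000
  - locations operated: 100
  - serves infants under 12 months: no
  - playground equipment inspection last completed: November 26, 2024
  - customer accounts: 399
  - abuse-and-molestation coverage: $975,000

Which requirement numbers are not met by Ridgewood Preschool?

1. staff certified in CPR 1 < 4 → not met
2. emergency drill 34 days ago vs limit 30 → not met
3. abuse-and-molestation coverage $975,000 ≥ $925,000 → met
4. condition 'operates past 7 p.m.' holds; playground equipment inspection 96 days ago vs limit 90 → not met
5. condition 'serves infants under 12 months' does not hold → requirement n/a → met
6. general liability coverage $325,000 < $375,000 → not met
7. fire-safety inspection 24 days ago vs limit 30 → met
Not met: 1, 2, 4, 6

1, 2, 4, 6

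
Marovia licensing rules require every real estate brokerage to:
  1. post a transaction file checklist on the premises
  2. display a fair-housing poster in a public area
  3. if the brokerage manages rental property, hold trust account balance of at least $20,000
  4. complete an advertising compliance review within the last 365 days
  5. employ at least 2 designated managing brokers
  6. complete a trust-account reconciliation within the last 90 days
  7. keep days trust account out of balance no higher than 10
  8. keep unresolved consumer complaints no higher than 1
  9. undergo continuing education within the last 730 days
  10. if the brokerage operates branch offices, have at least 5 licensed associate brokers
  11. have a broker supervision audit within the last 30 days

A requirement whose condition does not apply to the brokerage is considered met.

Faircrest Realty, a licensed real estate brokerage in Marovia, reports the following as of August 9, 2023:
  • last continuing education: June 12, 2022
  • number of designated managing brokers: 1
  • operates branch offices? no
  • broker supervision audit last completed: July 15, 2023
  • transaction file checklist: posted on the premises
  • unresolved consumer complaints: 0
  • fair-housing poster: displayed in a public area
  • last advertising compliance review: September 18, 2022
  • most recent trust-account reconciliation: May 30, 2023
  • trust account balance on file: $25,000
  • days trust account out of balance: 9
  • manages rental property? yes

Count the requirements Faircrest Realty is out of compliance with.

1

1. transaction file checklist present → met
2. fair-housing poster present → met
3. condition 'manages rental property' holds; trust account balance $25,000 ≥ $20,000 → met
4. advertising compliance review 325 days ago vs limit 365 → met
5. designated managing brokers 1 < 2 → not met
6. trust-account reconciliation 71 days ago vs limit 90 → met
7. days trust account out of balance 9 ≤ 10 → met
8. unresolved consumer complaints 0 ≤ 1 → met
9. continuing education 423 days ago vs limit 730 → met
10. condition 'operates branch offices' does not hold → requirement n/a → met
11. broker supervision audit 25 days ago vs limit 30 → met
Not met: 1 of 11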